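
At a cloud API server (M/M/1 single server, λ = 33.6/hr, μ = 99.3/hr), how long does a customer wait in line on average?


ρ = 33.6/99.3 = 0.3384
Wq = ρ/(μ−λ) = 0.3384/(99.3 − 33.6) = 0.3384/65.70 = 0.005150 hr

Final: 0.005150 hr


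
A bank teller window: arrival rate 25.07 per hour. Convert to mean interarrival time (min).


Mean interarrival time = 1/λ = 1/25.07 hour = 0.03989 hour
In minutes: 0.03989 × 60 = 2.3933 min

Final: 2.3933 min


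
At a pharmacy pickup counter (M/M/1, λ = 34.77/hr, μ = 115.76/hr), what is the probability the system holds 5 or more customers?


ρ = 34.77/115.76 = 0.3004
P(N ≥ n) = ρ^n = 0.3004^5 = 0.002445

Final: 0.002445


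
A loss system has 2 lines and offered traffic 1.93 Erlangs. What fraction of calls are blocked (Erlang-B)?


B(c,a) = (a^c/c!) / Σ_{k=0}^{c} a^k/k!
a^2/2! = 1.862450
Σ terms (k=0..2): 1.00000 + 1.93000 + 1.86245 = 4.792450
B = 1.862450/4.792450 = 0.388622

Final: 0.388622


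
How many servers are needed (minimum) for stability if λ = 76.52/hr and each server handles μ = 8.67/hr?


Stability requires cμ > λ ⇔ c > λ/μ.
λ/μ = 76.52/8.67 = 8.8258
Minimum integer c = ⌊8.8258⌋ + 1 = 9
Check: 9·8.67 = 78.03 > 76.52, while 8·8.67 = 69.36 ≤ 76.52

Final: 9 servers


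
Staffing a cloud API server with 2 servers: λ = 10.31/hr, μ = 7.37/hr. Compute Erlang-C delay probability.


a = λ/μ = 1.3989; ρ = a/2 = 0.6995
P₀ = 0.176846 (from M/M/c formula)
C(c,a) = [a^c/(c!(1−ρ))]·P₀ = [1.95696/(2·0.3005)]·0.176846
= 3.25571·0.176846 = 0.575761

Final: 0.575761


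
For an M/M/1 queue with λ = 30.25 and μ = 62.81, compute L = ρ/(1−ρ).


ρ = λ/μ = 30.25/62.81 = 0.4816
L = ρ/(1−ρ) = 0.4816/(1 − 0.4816) = 0.4816/0.5184 = 0.9291

Final: 0.9291


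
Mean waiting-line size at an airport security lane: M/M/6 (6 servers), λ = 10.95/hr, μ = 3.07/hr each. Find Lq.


a = λ/μ = 3.5668; ρ = a/6 = 0.5945
P₀ = 0.026957
Lq = P₀·a^c·ρ / (c!·(1−ρ)²) = 0.026957·2058.99107·0.5945/(720·0.16446)
= 0.27865

Final: 0.27865


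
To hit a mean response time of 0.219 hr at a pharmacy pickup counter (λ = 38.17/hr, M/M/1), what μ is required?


W = 1/(μ−λ) ⇒ μ − λ = 1/W = 1/0.219 = 4.5662
μ = λ + 1/W = 38.17 + 4.5662 = 42.7362 per hr

Final: 42.7362 /hr


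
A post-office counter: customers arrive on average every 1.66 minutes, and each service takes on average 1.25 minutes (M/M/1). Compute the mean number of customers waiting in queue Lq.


λ = 60/1.66 = 36.1446 /hr
μ = 60/1.25 = 48.0000 /hr
ρ = λ/μ = 36.1446/48.0000 = 0.7530
Lq = ρ²/(1−ρ) = 0.5670/0.2470 = 2.2958

Final: 2.2958


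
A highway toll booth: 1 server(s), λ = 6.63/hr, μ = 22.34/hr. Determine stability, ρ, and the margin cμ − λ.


Total capacity cμ = 1·22.34 = 22.34/hr
ρ = λ/(cμ) = 6.63/22.34 = 0.2968
Stable ⇔ ρ < 1: YES
Spare capacity = cμ − λ = 22.34 − 6.63 = 15.71/hr

Final: ρ = 0.2968; stable; margin = 15.71/hr


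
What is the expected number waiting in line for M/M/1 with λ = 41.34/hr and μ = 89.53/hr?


ρ = 41.34/89.53 = 0.4617
Lq = ρ²/(1−ρ) = 0.2132/0.5383 = 0.3961

Final: 0.3961


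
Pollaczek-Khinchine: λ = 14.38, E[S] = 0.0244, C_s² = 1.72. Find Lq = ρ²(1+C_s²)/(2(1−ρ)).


ρ = λ·E[S] = 14.38·0.0244 = 0.3509
Lq = ρ²(1+C_s²)/(2(1−ρ)) = 0.1231·(1+1.72)/(2·0.6491)
= 0.1231·2.7200/1.2983 = 0.25793

Final: 0.25793


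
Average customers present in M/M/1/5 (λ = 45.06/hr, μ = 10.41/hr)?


ρ = 45.06/10.41 = 4.3285
L = ρ[1 − (K+1)ρ^K + Kρ^(K+1)] / [(1−ρ)(1−ρ^(K+1))]
Numerator: 4.3285·(1 − 6·1519.505545 + 5·6577.225733) = 102889.577170
Denominator: (-3.3285)·(-6576.225733) = 21889.166344
L = 102889.577170/21889.166344 = 4.7005

Final: 4.7005


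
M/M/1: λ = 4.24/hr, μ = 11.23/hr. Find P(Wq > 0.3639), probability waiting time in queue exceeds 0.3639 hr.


ρ = 4.24/11.23 = 0.3776
P(Wq > t) = ρ·e^{−(μ−λ)t} = 0.3776·e^{−2.5437}
= 0.3776·0.078578 = 0.029668

Final: 0.029668


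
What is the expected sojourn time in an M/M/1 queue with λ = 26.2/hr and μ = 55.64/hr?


W = 1/(μ−λ) = 1/(55.64 − 26.2) = 1/29.44 = 0.03397 hr

Final: 0.03397 hr


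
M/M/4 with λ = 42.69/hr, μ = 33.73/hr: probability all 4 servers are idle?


a = λ/μ = 42.69/33.73 = 1.2656; ρ = a/c = 0.3164
Σ_{k=0}^{3} a^k/k! (terms k=0..3) = 1.00000 + 1.26564 + 0.80092 + 0.33789 = 3.40445
Tail: a^4/(4!(1−ρ)) = 2.56590/(24·0.6836) = 0.15640
P₀ = 1/(3.40445 + 0.15640) = 1/3.56085 = 0.280832

Final: 0.280832


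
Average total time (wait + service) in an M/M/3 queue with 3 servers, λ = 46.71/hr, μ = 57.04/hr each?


a = 0.8189; ρ = 0.2730; P₀ = 0.438580
Lq = P₀·a^c·ρ/(c!(1−ρ)²) = 0.02073
Wq = Lq/λ = 0.02073/46.71 = 0.0004438 hr
W = Wq + 1/μ = 0.0004438 + 0.01753 = 0.01798 hr

Final: 0.01798 hr


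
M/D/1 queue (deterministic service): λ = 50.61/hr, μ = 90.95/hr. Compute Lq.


ρ = 50.61/90.95 = 0.5565
M/D/1: Lq = ρ²/(2(1−ρ)) = 0.3096/(2·0.4435) = 0.34906

Final: 0.34906


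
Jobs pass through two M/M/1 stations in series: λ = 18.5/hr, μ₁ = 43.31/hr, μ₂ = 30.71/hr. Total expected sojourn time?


Each node sees arrival rate λ = 18.5/hr (tandem ⇒ throughput preserved).
W₁ = 1/(μ₁−λ) = 1/(43.31−18.5) = 0.04031 hr
W₂ = 1/(μ₂−λ) = 1/(30.71−18.5) = 0.08190 hr
W_total = W₁ + W₂ = 0.04031 + 0.08190 = 0.12221 hr

Final: 0.12221 hr


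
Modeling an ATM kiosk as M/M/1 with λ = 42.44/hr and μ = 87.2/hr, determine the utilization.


ρ = λ/μ = 42.44/87.2 = 0.4867

Final: 0.4867


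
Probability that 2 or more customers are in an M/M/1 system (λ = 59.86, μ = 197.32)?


ρ = 59.86/197.32 = 0.3034
P(N ≥ n) = ρ^n = 0.3034^2 = 0.092030

Final: 0.092030


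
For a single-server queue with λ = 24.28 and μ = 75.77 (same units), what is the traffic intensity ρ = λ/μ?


ρ = λ/μ = 24.28/75.77 = 0.3204

Final: 0.3204


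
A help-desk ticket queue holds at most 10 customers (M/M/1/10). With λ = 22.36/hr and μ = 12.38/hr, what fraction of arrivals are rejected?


ρ = λ/μ = 22.36/12.38 = 1.8061
P_K = (1−ρ)ρ^K/(1−ρ^(K+1)) = (-0.8061·369.412465)/(1 − 667.210235)
= -297.797770/-666.210235 = 0.447003

Final: 0.447003


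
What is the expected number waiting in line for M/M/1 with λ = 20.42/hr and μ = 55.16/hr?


ρ = 20.42/55.16 = 0.3702
Lq = ρ²/(1−ρ) = 0.1370/0.6298 = 0.2176

Final: 0.2176


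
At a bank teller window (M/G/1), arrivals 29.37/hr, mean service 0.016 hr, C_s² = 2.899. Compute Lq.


ρ = λ·E[S] = 29.37·0.016 = 0.4699
Lq = ρ²(1+C_s²)/(2(1−ρ)) = 0.2208·(1+2.899)/(2·0.5301)
= 0.2208·3.8990/1.0602 = 0.81214

Final: 0.81214


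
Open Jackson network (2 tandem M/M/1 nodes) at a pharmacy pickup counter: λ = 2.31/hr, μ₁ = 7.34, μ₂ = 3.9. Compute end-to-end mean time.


Each node sees arrival rate λ = 2.31/hr (tandem ⇒ throughput preserved).
W₁ = 1/(μ₁−λ) = 1/(7.34−2.31) = 0.19881 hr
W₂ = 1/(μ₂−λ) = 1/(3.9−2.31) = 0.62893 hr
W_total = W₁ + W₂ = 0.19881 + 0.62893 = 0.82774 hr

Final: 0.82774 hr


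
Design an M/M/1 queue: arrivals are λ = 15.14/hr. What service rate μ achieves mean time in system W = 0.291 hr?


W = 1/(μ−λ) ⇒ μ − λ = 1/W = 1/0.291 = 3.4364
μ = λ + 1/W = 15.14 + 3.4364 = 18.5764 per hr

Final: 18.5764 /hr


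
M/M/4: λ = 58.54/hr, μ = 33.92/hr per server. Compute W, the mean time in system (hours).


a = 1.7258; ρ = 0.4315; P₀ = 0.174766
Lq = P₀·a^c·ρ/(c!(1−ρ)²) = 0.08623
Wq = Lq/λ = 0.08623/58.54 = 0.001473 hr
W = Wq + 1/μ = 0.001473 + 0.02948 = 0.03095 hr

Final: 0.03095 hr


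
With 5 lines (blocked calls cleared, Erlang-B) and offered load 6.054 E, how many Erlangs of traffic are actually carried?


B(5,6.054) = 0.364154 (Erlang-B)
Carried load = a(1 − B) = 6.054·(1 − 0.364154) = 6.054·0.635846 = 3.8494 E

Final: 3.8494 Erlangs


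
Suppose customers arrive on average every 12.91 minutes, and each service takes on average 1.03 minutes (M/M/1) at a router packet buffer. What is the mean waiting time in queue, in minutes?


λ = 60/12.91 = 4.6476 /hr
μ = 60/1.03 = 58.2524 /hr
ρ = λ/μ = 4.6476/58.2524 = 0.07978
Wq = ρ/(μ−λ) = 0.07978/(58.2524−4.6476) = 0.001488 hr
In minutes: 0.001488·60 = 0.08930 min

Final: 0.08930 min


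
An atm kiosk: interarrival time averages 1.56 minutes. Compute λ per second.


λ = 1/(interarrival time) in consistent units.
1 second = 0.0166667 min, so λ = 0.0166667/1.56 = 0.01068 per second

Final: 0.01068 /sec


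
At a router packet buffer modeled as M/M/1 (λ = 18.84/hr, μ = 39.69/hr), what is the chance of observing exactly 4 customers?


ρ = 18.84/39.69 = 0.4747
P_n = (1−ρ)·ρ^n = (1 − 0.4747)·0.4747^4 = 0.5253·0.050769 = 0.026670

Final: 0.026670


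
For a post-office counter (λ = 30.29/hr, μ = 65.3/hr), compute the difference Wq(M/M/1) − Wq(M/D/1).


ρ = 30.29/65.3 = 0.4639
Wq(M/M/1) = ρ/(μ−λ) = 0.4639/35.01 = 0.01325 hr
Wq(M/D/1) = ρ/(2(μ−λ)) = 0.006625 hr
Savings = 0.01325 − 0.006625 = 0.006625 hr

Final: 0.006625 hr


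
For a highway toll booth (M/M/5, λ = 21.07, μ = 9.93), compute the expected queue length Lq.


a = λ/μ = 2.1219; ρ = a/5 = 0.4244
P₀ = 0.118590
Lq = P₀·a^c·ρ / (c!·(1−ρ)²) = 0.118590·43.01069·0.4244/(120·0.33135)
= 0.05444

Final: 0.05444


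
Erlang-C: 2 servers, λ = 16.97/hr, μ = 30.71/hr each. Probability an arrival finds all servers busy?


a = λ/μ = 0.5526; ρ = a/2 = 0.2763
P₀ = 0.567037 (from M/M/c formula)
C(c,a) = [a^c/(c!(1−ρ))]·P₀ = [0.30535/(2·0.7237)]·0.567037
= 0.21097·0.567037 = 0.119625

Final: 0.119625


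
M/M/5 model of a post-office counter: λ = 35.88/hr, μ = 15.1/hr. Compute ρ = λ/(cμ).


ρ = λ/(cμ) = 35.88/(5·15.1) = 35.88/75.50 = 0.4752

Final: 0.4752


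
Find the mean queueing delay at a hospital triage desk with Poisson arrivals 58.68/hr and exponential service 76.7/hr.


ρ = 58.68/76.7 = 0.7651
Wq = ρ/(μ−λ) = 0.7651/(76.7 − 58.68) = 0.7651/18.02 = 0.04246 hr

Final: 0.04246 hr


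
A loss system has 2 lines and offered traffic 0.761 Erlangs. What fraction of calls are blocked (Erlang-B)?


B(c,a) = (a^c/c!) / Σ_{k=0}^{c} a^k/k!
a^2/2! = 0.289560
Σ terms (k=0..2): 1.00000 + 0.76100 + 0.28956 = 2.050561
B = 0.289560/2.050561 = 0.141210

Final: 0.141210


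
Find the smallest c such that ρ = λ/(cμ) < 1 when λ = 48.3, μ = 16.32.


Stability requires cμ > λ ⇔ c > λ/μ.
λ/μ = 48.3/16.32 = 2.9596
Minimum integer c = ⌊2.9596⌋ + 1 = 3
Check: 3·16.32 = 48.96 > 48.3, while 2·16.32 = 32.64 ≤ 48.3

Final: 3 servers


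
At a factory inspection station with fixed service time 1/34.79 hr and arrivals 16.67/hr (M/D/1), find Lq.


ρ = 16.67/34.79 = 0.4792
M/D/1: Lq = ρ²/(2(1−ρ)) = 0.2296/(2·0.5208) = 0.22041

Final: 0.22041


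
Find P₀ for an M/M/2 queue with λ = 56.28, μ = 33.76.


a = λ/μ = 56.28/33.76 = 1.6671; ρ = a/c = 0.8335
Σ_{k=0}^{1} a^k/k! (terms k=0..1) = 1.00000 + 1.66706 = 2.66706
Tail: a^2/(2!(1−ρ)) = 2.77909/(2·0.1665) = 8.34717
P₀ = 1/(2.66706 + 8.34717) = 1/11.01423 = 0.090792

Final: 0.090792


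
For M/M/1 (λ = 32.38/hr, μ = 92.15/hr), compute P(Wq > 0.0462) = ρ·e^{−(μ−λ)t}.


ρ = 32.38/92.15 = 0.3514
P(Wq > t) = ρ·e^{−(μ−λ)t} = 0.3514·e^{−2.7614}
= 0.3514·0.063205 = 0.022209

Final: 0.022209


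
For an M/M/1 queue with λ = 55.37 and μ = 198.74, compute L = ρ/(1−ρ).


ρ = λ/μ = 55.37/198.74 = 0.2786
L = ρ/(1−ρ) = 0.2786/(1 − 0.2786) = 0.2786/0.7214 = 0.3862

Final: 0.3862


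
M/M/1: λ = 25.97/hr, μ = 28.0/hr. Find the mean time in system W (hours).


W = 1/(μ−λ) = 1/(28.0 − 25.97) = 1/2.03 = 0.4926 hr

Final: 0.4926 hr


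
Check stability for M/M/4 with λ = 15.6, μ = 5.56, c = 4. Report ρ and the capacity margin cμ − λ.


Total capacity cμ = 4·5.56 = 22.24/hr
ρ = λ/(cμ) = 15.6/22.24 = 0.7014
Stable ⇔ ρ < 1: YES
Spare capacity = cμ − λ = 22.24 − 15.6 = 6.64/hr

Final: ρ = 0.7014; stable; margin = 6.64/hr


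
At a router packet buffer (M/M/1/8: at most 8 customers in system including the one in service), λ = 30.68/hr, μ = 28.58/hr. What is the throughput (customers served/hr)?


ρ = 1.0735; P_K = (1−ρ)ρ^8/(1−ρ^9) = 0.145103
λ_eff = λ(1 − P_K) = 30.68·(1 − 0.145103) = 30.68·0.854897 = 26.2282 /hr

Final: 26.2282 /hr


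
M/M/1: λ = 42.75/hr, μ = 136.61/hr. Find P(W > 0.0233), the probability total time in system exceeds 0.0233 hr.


W ~ Exponential(μ−λ) for M/M/1.
μ − λ = 136.61 − 42.75 = 93.8600
P(W > t) = e^{−(μ−λ)t} = e^{−2.1869} = 0.112260

Final: 0.112260


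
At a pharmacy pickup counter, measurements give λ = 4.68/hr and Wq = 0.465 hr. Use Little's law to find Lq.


Lq = λWq = 4.68·0.465 = 2.1762

Final: 2.1762


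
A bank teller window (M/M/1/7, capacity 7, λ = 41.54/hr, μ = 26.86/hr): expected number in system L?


ρ = 41.54/26.86 = 1.5465
L = ρ[1 − (K+1)ρ^K + Kρ^(K+1)] / [(1−ρ)(1−ρ^(K+1))]
Numerator: 1.5465·(1 − 8·21.160376 + 7·32.725318) = 94.020537
Denominator: (-0.5465)·(-31.725318) = 17.339079
L = 94.020537/17.339079 = 5.4225

Final: 5.4225


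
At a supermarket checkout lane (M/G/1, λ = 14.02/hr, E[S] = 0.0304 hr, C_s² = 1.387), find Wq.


ρ = λ·E[S] = 14.02·0.0304 = 0.4262
E[S²] = E[S]²(1+C_s²) = 0.0304²·(1+1.387) = 0.002206
Wq = λ·E[S²]/(2(1−ρ)) = 14.02·0.002206/(2·0.5738) = 0.02695 hr

Final: 0.02695 hr


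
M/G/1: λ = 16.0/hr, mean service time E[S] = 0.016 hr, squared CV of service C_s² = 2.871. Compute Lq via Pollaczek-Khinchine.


ρ = λ·E[S] = 16.0·0.016 = 0.2560
Lq = ρ²(1+C_s²)/(2(1−ρ)) = 0.06554·(1+2.871)/(2·0.7440)
= 0.06554·3.8710/1.4880 = 0.17049

Final: 0.17049


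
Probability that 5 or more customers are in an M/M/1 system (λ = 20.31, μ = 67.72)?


ρ = 20.31/67.72 = 0.2999
P(N ≥ n) = ρ^n = 0.2999^5 = 0.002426

Final: 0.002426


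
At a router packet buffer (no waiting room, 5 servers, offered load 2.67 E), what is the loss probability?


B(c,a) = (a^c/c!) / Σ_{k=0}^{c} a^k/k!
a^5/5! = 1.130772
Σ terms (k=0..5): 1.00000 + 2.67000 + 3.56445 + 3.17236 + 2.11755 + 1.13077 = 13.655133
B = 1.130772/13.655133 = 0.082809

Final: 0.082809


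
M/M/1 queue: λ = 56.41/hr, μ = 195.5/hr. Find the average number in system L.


ρ = λ/μ = 56.41/195.5 = 0.2885
L = ρ/(1−ρ) = 0.2885/(1 − 0.2885) = 0.2885/0.7115 = 0.4056

Final: 0.4056


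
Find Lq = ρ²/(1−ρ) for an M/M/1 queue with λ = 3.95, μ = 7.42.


ρ = 3.95/7.42 = 0.5323
Lq = ρ²/(1−ρ) = 0.2834/0.4677 = 0.6060

Final: 0.6060


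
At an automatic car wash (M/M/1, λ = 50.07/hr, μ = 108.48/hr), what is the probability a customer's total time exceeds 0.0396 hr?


W ~ Exponential(μ−λ) for M/M/1.
μ − λ = 108.48 − 50.07 = 58.4100
P(W > t) = e^{−(μ−λ)t} = e^{−2.3130} = 0.098960

Final: 0.098960


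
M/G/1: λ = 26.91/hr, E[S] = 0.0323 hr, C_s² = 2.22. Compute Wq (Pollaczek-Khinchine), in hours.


ρ = λ·E[S] = 26.91·0.0323 = 0.8692
E[S²] = E[S]²(1+C_s²) = 0.0323²·(1+2.22) = 0.003359
Wq = λ·E[S²]/(2(1−ρ)) = 26.91·0.003359/(2·0.1308) = 0.34555 hr

Final: 0.34555 hr


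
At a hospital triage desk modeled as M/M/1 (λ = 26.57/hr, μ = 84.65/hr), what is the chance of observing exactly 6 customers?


ρ = 26.57/84.65 = 0.3139
P_n = (1−ρ)·ρ^n = (1 − 0.3139)·0.3139^6 = 0.6861·0.0009563 = 0.0006561

Final: 0.0006561


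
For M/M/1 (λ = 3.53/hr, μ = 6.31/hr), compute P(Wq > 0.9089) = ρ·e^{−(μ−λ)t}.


ρ = 3.53/6.31 = 0.5594
P(Wq > t) = ρ·e^{−(μ−λ)t} = 0.5594·e^{−2.5267}
= 0.5594·0.079919 = 0.044709

Final: 0.044709


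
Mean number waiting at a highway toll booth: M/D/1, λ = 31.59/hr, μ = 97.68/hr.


ρ = 31.59/97.68 = 0.3234
M/D/1: Lq = ρ²/(2(1−ρ)) = 0.1046/(2·0.6766) = 0.07729

Final: 0.07729


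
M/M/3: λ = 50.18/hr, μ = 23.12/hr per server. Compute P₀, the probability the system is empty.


a = λ/μ = 50.18/23.12 = 2.1704; ρ = a/c = 0.7235
Σ_{k=0}^{2} a^k/k! (terms k=0..2) = 1.00000 + 2.17042 + 2.35535 = 5.52577
Tail: a^3/(3!(1−ρ)) = 10.22418/(6·0.2765) = 6.16223
P₀ = 1/(5.52577 + 6.16223) = 1/11.68799 = 0.085558

Final: 0.085558


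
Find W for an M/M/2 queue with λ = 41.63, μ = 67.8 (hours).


a = 0.6140; ρ = 0.3070; P₀ = 0.530215
Lq = P₀·a^c·ρ/(c!(1−ρ)²) = 0.06389
Wq = Lq/λ = 0.06389/41.63 = 0.001535 hr
W = Wq + 1/μ = 0.001535 + 0.01475 = 0.01628 hr

Final: 0.01628 hr


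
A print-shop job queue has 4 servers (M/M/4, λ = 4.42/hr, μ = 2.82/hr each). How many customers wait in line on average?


a = λ/μ = 1.5674; ρ = a/4 = 0.3918
P₀ = 0.206145
Lq = P₀·a^c·ρ / (c!·(1−ρ)²) = 0.206145·6.03521·0.3918/(24·0.36985)
= 0.05492

Final: 0.05492


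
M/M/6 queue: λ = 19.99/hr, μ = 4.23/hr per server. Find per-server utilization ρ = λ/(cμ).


ρ = λ/(cμ) = 19.99/(6·4.23) = 19.99/25.38 = 0.7876

Final: 0.7876


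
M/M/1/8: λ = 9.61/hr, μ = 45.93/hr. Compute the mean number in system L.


ρ = 9.61/45.93 = 0.2092
L = ρ[1 − (K+1)ρ^K + Kρ^(K+1)] / [(1−ρ)(1−ρ^(K+1))]
Numerator: 0.2092·(1 − 9·0.000003673 + 8·0.0000007685) = 0.209226
Denominator: (0.7908)·(0.999999) = 0.790768
L = 0.209226/0.790768 = 0.2646

Final: 0.2646


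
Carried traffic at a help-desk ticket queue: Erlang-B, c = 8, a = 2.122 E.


B(8,2.122) = 0.001222 (Erlang-B)
Carried load = a(1 − B) = 2.122·(1 − 0.001222) = 2.122·0.998778 = 2.1194 E

Final: 2.1194 Erlangs


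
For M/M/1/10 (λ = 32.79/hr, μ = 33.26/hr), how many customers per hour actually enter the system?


ρ = 0.9859; P_K = (1−ρ)ρ^10/(1−ρ^11) = 0.084579
λ_eff = λ(1 − P_K) = 32.79·(1 − 0.084579) = 32.79·0.915421 = 30.0166 /hr

Final: 30.0166 /hr


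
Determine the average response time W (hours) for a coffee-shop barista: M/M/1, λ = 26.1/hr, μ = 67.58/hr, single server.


W = 1/(μ−λ) = 1/(67.58 − 26.1) = 1/41.48 = 0.02411 hr

Final: 0.02411 hr


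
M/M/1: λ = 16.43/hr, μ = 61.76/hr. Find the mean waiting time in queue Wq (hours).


ρ = 16.43/61.76 = 0.2660
Wq = ρ/(μ−λ) = 0.2660/(61.76 − 16.43) = 0.2660/45.33 = 0.005869 hr

Final: 0.005869 hr


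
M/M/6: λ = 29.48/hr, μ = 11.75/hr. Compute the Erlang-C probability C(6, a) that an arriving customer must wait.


a = λ/μ = 2.5089; ρ = a/6 = 0.4182
P₀ = 0.080884 (from M/M/c formula)
C(c,a) = [a^c/(c!(1−ρ))]·P₀ = [249.42368/(720·0.5818)]·0.080884
= 0.59539·0.080884 = 0.048157

Final: 0.048157


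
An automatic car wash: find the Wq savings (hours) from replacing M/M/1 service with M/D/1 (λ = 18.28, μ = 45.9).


ρ = 18.28/45.9 = 0.3983
Wq(M/M/1) = ρ/(μ−λ) = 0.3983/27.62 = 0.01442 hr
Wq(M/D/1) = ρ/(2(μ−λ)) = 0.007210 hr
Savings = 0.01442 − 0.007210 = 0.007210 hr

Final: 0.007210 hr


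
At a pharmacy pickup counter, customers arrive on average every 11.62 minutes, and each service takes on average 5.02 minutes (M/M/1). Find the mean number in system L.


λ = 60/11.62 = 5.1635 /hr
μ = 60/5.02 = 11.9522 /hr
ρ = λ/μ = 5.1635/11.9522 = 0.4320
L = ρ/(1−ρ) = 0.4320/0.5680 = 0.7606

Final: 0.7606


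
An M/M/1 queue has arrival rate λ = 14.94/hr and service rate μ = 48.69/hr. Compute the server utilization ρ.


ρ = λ/μ = 14.94/48.69 = 0.3068

Final: 0.3068


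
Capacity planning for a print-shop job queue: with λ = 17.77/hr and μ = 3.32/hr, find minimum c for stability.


Stability requires cμ > λ ⇔ c > λ/μ.
λ/μ = 17.77/3.32 = 5.3524
Minimum integer c = ⌊5.3524⌋ + 1 = 6
Check: 6·3.32 = 19.92 > 17.77, while 5·3.32 = 16.60 ≤ 17.77

Final: 6 servers


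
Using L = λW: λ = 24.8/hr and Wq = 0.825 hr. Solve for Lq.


Lq = λWq = 24.8·0.825 = 20.4600

Final: 20.4600


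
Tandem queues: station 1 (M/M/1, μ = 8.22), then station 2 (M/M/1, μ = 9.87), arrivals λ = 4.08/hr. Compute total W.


Each node sees arrival rate λ = 4.08/hr (tandem ⇒ throughput preserved).
W₁ = 1/(μ₁−λ) = 1/(8.22−4.08) = 0.24155 hr
W₂ = 1/(μ₂−λ) = 1/(9.87−4.08) = 0.17271 hr
W_total = W₁ + W₂ = 0.24155 + 0.17271 = 0.41426 hr

Final: 0.41426 hr


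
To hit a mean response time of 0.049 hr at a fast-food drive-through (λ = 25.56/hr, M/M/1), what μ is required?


W = 1/(μ−λ) ⇒ μ − λ = 1/W = 1/0.049 = 20.4082
μ = λ + 1/W = 25.56 + 20.4082 = 45.9682 per hr

Final: 45.9682 /hr


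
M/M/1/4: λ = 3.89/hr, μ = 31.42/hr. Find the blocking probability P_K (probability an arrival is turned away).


ρ = λ/μ = 3.89/31.42 = 0.1238
P_K = (1−ρ)ρ^K/(1−ρ^(K+1)) = (0.8762·0.0002349)/(1 − 0.00002909)
= 0.0002059/0.999971 = 0.0002059

Final: 0.0002059


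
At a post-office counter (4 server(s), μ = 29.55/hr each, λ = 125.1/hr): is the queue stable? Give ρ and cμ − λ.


Total capacity cμ = 4·29.55 = 118.20/hr
ρ = λ/(cμ) = 125.1/118.20 = 1.0584
Stable ⇔ ρ < 1: NO
Spare capacity = cμ − λ = 118.20 − 125.1 = -6.90/hr

Final: ρ = 1.0584; unstable; margin = -6.90/hr


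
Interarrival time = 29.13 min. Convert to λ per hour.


λ = 1/(interarrival time) in consistent units.
1 hour = 60 min, so λ = 60/29.13 = 2.0597 per hour

Final: 2.0597 /hr


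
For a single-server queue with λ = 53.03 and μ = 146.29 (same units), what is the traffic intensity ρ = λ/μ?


ρ = λ/μ = 53.03/146.29 = 0.3625

Final: 0.3625


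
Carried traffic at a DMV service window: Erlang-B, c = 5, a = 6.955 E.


B(5,6.955) = 0.422053 (Erlang-B)
Carried load = a(1 − B) = 6.955·(1 − 0.422053) = 6.955·0.577947 = 4.0196 E

Final: 4.0196 Erlangs


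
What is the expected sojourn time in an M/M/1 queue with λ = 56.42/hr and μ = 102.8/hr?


W = 1/(μ−λ) = 1/(102.8 − 56.42) = 1/46.38 = 0.02156 hr

Final: 0.02156 hr


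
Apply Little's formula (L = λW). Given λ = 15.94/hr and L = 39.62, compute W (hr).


W = L/λ = 39.62/15.94 = 2.4856 hr

Final: 2.4856 hr


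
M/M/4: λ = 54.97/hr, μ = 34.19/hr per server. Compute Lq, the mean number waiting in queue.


a = λ/μ = 1.6078; ρ = a/4 = 0.4019
P₀ = 0.197688
Lq = P₀·a^c·ρ / (c!·(1−ρ)²) = 0.197688·6.68200·0.4019/(24·0.35767)
= 0.06185

Final: 0.06185


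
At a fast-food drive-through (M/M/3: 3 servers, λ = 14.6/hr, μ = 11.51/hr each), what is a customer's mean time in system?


a = 1.2685; ρ = 0.4228; P₀ = 0.273052
Lq = P₀·a^c·ρ/(c!(1−ρ)²) = 0.11789
Wq = Lq/λ = 0.11789/14.6 = 0.008074 hr
W = Wq + 1/μ = 0.008074 + 0.08688 = 0.09496 hr

Final: 0.09496 hr


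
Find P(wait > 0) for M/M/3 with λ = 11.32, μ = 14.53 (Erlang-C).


a = λ/μ = 0.7791; ρ = a/3 = 0.2597
P₀ = 0.456826 (from M/M/c formula)
C(c,a) = [a^c/(c!(1−ρ))]·P₀ = [0.47287/(6·0.7403)]·0.456826
= 0.10646·0.456826 = 0.048633

Final: 0.048633


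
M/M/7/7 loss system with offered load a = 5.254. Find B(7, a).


B(c,a) = (a^c/c!) / Σ_{k=0}^{c} a^k/k!
a^7/7! = 21.928046
Σ terms (k=0..7): 1.00000 + 5.25400 + 13.80226 + 24.17235 + 31.75039 + 33.36331 + 29.21514 + 21.92805 = 160.485490
B = 21.928046/160.485490 = 0.136636

Final: 0.136636


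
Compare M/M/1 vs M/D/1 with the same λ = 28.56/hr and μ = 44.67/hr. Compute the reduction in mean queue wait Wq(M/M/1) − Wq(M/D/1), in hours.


ρ = 28.56/44.67 = 0.6394
Wq(M/M/1) = ρ/(μ−λ) = 0.6394/16.11 = 0.03969 hr
Wq(M/D/1) = ρ/(2(μ−λ)) = 0.01984 hr
Savings = 0.03969 − 0.01984 = 0.01984 hr

Final: 0.01984 hr


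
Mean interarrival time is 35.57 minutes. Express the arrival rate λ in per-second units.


λ = 1/(interarrival time) in consistent units.
1 second = 0.0166667 min, so λ = 0.0166667/35.57 = 0.0004686 per second

Final: 0.0004686 /sec


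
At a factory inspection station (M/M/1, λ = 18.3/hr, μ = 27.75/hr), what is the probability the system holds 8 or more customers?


ρ = 18.3/27.75 = 0.6595
P(N ≥ n) = ρ^n = 0.6595^8 = 0.035769

Final: 0.035769


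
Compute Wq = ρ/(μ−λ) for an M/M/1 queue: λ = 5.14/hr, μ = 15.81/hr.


ρ = 5.14/15.81 = 0.3251
Wq = ρ/(μ−λ) = 0.3251/(15.81 − 5.14) = 0.3251/10.67 = 0.03047 hr

Final: 0.03047 hr


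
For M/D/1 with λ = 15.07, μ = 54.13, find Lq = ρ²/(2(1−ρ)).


ρ = 15.07/54.13 = 0.2784
M/D/1: Lq = ρ²/(2(1−ρ)) = 0.07751/(2·0.7216) = 0.05371

Final: 0.05371


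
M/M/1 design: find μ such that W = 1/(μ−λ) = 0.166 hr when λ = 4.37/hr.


W = 1/(μ−λ) ⇒ μ − λ = 1/W = 1/0.166 = 6.0241
μ = λ + 1/W = 4.37 + 6.0241 = 10.3941 per hr

Final: 10.3941 /hr


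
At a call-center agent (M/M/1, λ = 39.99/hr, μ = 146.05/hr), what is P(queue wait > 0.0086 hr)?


ρ = 39.99/146.05 = 0.2738
P(Wq > t) = ρ·e^{−(μ−λ)t} = 0.2738·e^{−0.9121}
= 0.2738·0.401673 = 0.109982

Final: 0.109982


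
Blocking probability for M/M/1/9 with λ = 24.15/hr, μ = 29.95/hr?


ρ = λ/μ = 24.15/29.95 = 0.8063
P_K = (1−ρ)ρ^K/(1−ρ^(K+1)) = (0.1937·0.144106)/(1 − 0.116199)
= 0.027907/0.883801 = 0.031576

Final: 0.031576


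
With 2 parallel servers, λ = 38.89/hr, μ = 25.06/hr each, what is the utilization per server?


ρ = λ/(cμ) = 38.89/(2·25.06) = 38.89/50.12 = 0.7759

Final: 0.7759


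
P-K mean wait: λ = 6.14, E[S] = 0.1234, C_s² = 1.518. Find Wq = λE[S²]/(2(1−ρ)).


ρ = λ·E[S] = 6.14·0.1234 = 0.7577
E[S²] = E[S]²(1+C_s²) = 0.1234²·(1+1.518) = 0.038343
Wq = λ·E[S²]/(2(1−ρ)) = 6.14·0.038343/(2·0.2423) = 0.48577 hr

Final: 0.48577 hr


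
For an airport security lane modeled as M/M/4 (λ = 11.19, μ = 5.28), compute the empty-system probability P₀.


a = λ/μ = 11.19/5.28 = 2.1193; ρ = a/c = 0.5298
Σ_{k=0}^{3} a^k/k! (terms k=0..3) = 1.00000 + 2.11932 + 2.24575 + 1.58649 = 6.95156
Tail: a^4/(4!(1−ρ)) = 20.17366/(24·0.4702) = 1.78780
P₀ = 1/(6.95156 + 1.78780) = 1/8.73936 = 0.114425

Final: 0.114425


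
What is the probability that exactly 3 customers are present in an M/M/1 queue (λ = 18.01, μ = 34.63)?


ρ = 18.01/34.63 = 0.5201
P_n = (1−ρ)·ρ^n = (1 − 0.5201)·0.5201^3 = 0.4799·0.140664 = 0.067509

Final: 0.067509


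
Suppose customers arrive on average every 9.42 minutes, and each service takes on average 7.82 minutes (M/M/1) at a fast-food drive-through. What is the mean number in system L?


λ = 60/9.42 = 6.3694 /hr
μ = 60/7.82 = 7.6726 /hr
ρ = λ/μ = 6.3694/7.6726 = 0.8301
L = ρ/(1−ρ) = 0.8301/0.1699 = 4.8875

Final: 4.8875


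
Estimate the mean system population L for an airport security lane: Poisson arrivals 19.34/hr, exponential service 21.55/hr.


ρ = λ/μ = 19.34/21.55 = 0.8974
L = ρ/(1−ρ) = 0.8974/(1 − 0.8974) = 0.8974/0.1026 = 8.7511

Final: 8.7511


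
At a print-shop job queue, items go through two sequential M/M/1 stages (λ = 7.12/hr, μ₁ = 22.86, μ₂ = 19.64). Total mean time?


Each node sees arrival rate λ = 7.12/hr (tandem ⇒ throughput preserved).
W₁ = 1/(μ₁−λ) = 1/(22.86−7.12) = 0.06353 hr
W₂ = 1/(μ₂−λ) = 1/(19.64−7.12) = 0.07987 hr
W_total = W₁ + W₂ = 0.06353 + 0.07987 = 0.14340 hr

Final: 0.14340 hr


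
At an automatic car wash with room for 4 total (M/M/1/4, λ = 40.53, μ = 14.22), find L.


ρ = 40.53/14.22 = 2.8502
L = ρ[1 − (K+1)ρ^K + Kρ^(K+1)] / [(1−ρ)(1−ρ^(K+1))]
Numerator: 2.8502·(1 − 5·65.994544 + 4·188.098372) = 1206.838525
Denominator: (-1.8502)·(-187.098372) = 346.171460
L = 1206.838525/346.171460 = 3.4862

Final: 3.4862


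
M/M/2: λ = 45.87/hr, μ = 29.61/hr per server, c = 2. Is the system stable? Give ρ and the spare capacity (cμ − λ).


Total capacity cμ = 2·29.61 = 59.22/hr
ρ = λ/(cμ) = 45.87/59.22 = 0.7746
Stable ⇔ ρ < 1: YES
Spare capacity = cμ − λ = 59.22 − 45.87 = 13.35/hr

Final: ρ = 0.7746; stable; margin = 13.35/hr


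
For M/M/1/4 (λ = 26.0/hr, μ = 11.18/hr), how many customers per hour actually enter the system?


ρ = 2.3256; P_K = (1−ρ)ρ^4/(1−ρ^5) = 0.578505
λ_eff = λ(1 − P_K) = 26.0·(1 − 0.578505) = 26.0·0.421495 = 10.9589 /hr

Final: 10.9589 /hr


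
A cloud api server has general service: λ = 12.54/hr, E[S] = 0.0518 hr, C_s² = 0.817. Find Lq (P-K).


ρ = λ·E[S] = 12.54·0.0518 = 0.6496
Lq = ρ²(1+C_s²)/(2(1−ρ)) = 0.4219·(1+0.817)/(2·0.3504)
= 0.4219·1.8170/0.7009 = 1.09391

Final: 1.09391


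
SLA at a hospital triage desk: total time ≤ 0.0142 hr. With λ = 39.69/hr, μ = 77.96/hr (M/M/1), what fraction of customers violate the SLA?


W ~ Exponential(μ−λ) for M/M/1.
μ − λ = 77.96 − 39.69 = 38.2700
P(W > t) = e^{−(μ−λ)t} = e^{−0.5434} = 0.580751

Final: 0.580751


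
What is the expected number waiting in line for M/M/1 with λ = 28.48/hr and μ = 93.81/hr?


ρ = 28.48/93.81 = 0.3036
Lq = ρ²/(1−ρ) = 0.09217/0.6964 = 0.1323

Final: 0.1323


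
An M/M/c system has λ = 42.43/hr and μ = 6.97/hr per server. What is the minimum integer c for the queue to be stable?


Stability requires cμ > λ ⇔ c > λ/μ.
λ/μ = 42.43/6.97 = 6.0875
Minimum integer c = ⌊6.0875⌋ + 1 = 7
Check: 7·6.97 = 48.79 > 42.43, while 6·6.97 = 41.82 ≤ 42.43

Final: 7 servers


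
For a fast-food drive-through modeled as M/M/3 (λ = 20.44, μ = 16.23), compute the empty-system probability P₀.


a = λ/μ = 20.44/16.23 = 1.2594; ρ = a/c = 0.4198
Σ_{k=0}^{2} a^k/k! (terms k=0..2) = 1.00000 + 1.25940 + 0.79304 = 3.05244
Tail: a^3/(3!(1−ρ)) = 1.99750/(6·0.5802) = 0.57380
P₀ = 1/(3.05244 + 0.57380) = 1/3.62623 = 0.275768

Final: 0.275768


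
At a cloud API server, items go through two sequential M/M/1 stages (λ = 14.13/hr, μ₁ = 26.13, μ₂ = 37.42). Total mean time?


Each node sees arrival rate λ = 14.13/hr (tandem ⇒ throughput preserved).
W₁ = 1/(μ₁−λ) = 1/(26.13−14.13) = 0.08333 hr
W₂ = 1/(μ₂−λ) = 1/(37.42−14.13) = 0.04294 hr
W_total = W₁ + W₂ = 0.08333 + 0.04294 = 0.12627 hr

Final: 0.12627 hr


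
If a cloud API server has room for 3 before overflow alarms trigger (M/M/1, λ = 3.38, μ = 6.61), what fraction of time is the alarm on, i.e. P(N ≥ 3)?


ρ = 3.38/6.61 = 0.5113
P(N ≥ n) = ρ^n = 0.5113^3 = 0.133704

Final: 0.133704


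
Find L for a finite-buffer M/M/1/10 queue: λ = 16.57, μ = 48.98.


ρ = 16.57/48.98 = 0.3383
L = ρ[1 − (K+1)ρ^K + Kρ^(K+1)] / [(1−ρ)(1−ρ^(K+1))]
Numerator: 0.3383·(1 − 11·0.00001964 + 10·0.000006643) = 0.338251
Denominator: (0.6617)·(0.999993) = 0.661694
L = 0.338251/0.661694 = 0.5112

Final: 0.5112


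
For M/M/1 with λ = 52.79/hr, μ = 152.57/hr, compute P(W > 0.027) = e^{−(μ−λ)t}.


W ~ Exponential(μ−λ) for M/M/1.
μ − λ = 152.57 − 52.79 = 99.7800
P(W > t) = e^{−(μ−λ)t} = e^{−2.6941} = 0.067606

Final: 0.067606


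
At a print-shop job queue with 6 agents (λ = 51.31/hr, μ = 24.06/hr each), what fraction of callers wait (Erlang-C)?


a = λ/μ = 2.1326; ρ = a/6 = 0.3554
P₀ = 0.118272 (from M/M/c formula)
C(c,a) = [a^c/(c!(1−ρ))]·P₀ = [94.06723/(720·0.6446)]·0.118272
= 0.20269·0.118272 = 0.023973

Final: 0.023973


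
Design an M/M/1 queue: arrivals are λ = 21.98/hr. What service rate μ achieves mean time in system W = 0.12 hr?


W = 1/(μ−λ) ⇒ μ − λ = 1/W = 1/0.12 = 8.3333
μ = λ + 1/W = 21.98 + 8.3333 = 30.3133 per hr

Final: 30.3133 /hr


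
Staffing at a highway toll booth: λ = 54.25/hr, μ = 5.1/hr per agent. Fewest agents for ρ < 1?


Stability requires cμ > λ ⇔ c > λ/μ.
λ/μ = 54.25/5.1 = 10.6373
Minimum integer c = ⌊10.6373⌋ + 1 = 11
Check: 11·5.1 = 56.10 > 54.25, while 10·5.1 = 51.00 ≤ 54.25

Final: 11 servers


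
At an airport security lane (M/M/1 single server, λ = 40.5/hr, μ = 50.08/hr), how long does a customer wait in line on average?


ρ = 40.5/50.08 = 0.8087
Wq = ρ/(μ−λ) = 0.8087/(50.08 − 40.5) = 0.8087/9.58 = 0.08442 hr

Final: 0.08442 hr


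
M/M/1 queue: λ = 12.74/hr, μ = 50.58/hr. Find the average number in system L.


ρ = λ/μ = 12.74/50.58 = 0.2519
L = ρ/(1−ρ) = 0.2519/(1 − 0.2519) = 0.2519/0.7481 = 0.3367

Final: 0.3367


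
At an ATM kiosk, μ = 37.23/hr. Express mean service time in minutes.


Mean service time = 1/μ = 1/37.23 hour = 0.02686 hour
In minutes: 0.02686 × 60 = 1.6116 min

Final: 1.6116 min


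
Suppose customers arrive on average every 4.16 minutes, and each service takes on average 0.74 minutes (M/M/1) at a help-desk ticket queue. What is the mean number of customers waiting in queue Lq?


λ = 60/4.16 = 14.4231 /hr
μ = 60/0.74 = 81.0811 /hr
ρ = λ/μ = 14.4231/81.0811 = 0.1779
Lq = ρ²/(1−ρ) = 0.03164/0.8221 = 0.03849

Final: 0.03849


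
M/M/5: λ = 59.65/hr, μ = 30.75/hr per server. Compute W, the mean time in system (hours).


a = 1.9398; ρ = 0.3880; P₀ = 0.142818
Lq = P₀·a^c·ρ/(c!(1−ρ)²) = 0.03386
Wq = Lq/λ = 0.03386/59.65 = 0.0005676 hr
W = Wq + 1/μ = 0.0005676 + 0.03252 = 0.03309 hr

Final: 0.03309 hr


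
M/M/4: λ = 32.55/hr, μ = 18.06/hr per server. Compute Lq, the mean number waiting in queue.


a = λ/μ = 1.8023; ρ = a/4 = 0.4506
P₀ = 0.161225
Lq = P₀·a^c·ρ / (c!·(1−ρ)²) = 0.161225·10.55196·0.4506/(24·0.30186)
= 0.10581

Final: 0.10581


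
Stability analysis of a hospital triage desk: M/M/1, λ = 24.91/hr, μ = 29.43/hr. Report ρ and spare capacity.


Total capacity cμ = 1·29.43 = 29.43/hr
ρ = λ/(cμ) = 24.91/29.43 = 0.8464
Stable ⇔ ρ < 1: YES
Spare capacity = cμ − λ = 29.43 − 24.91 = 4.52/hr

Final: ρ = 0.8464; stable; margin = 4.52/hr


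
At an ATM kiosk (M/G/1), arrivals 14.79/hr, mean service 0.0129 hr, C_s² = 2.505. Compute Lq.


ρ = λ·E[S] = 14.79·0.0129 = 0.1908
Lq = ρ²(1+C_s²)/(2(1−ρ)) = 0.03640·(1+2.505)/(2·0.8092)
= 0.03640·3.5050/1.6184 = 0.07883

Final: 0.07883


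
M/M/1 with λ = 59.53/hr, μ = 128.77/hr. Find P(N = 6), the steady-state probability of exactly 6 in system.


ρ = 59.53/128.77 = 0.4623
P_n = (1−ρ)·ρ^n = (1 − 0.4623)·0.4623^6 = 0.5377·0.009762 = 0.005249

Final: 0.005249


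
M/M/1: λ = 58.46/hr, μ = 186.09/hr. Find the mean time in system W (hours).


W = 1/(μ−λ) = 1/(186.09 − 58.46) = 1/127.63 = 0.007835 hr

Final: 0.007835 hr


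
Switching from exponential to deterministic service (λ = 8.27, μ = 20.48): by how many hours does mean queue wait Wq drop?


ρ = 8.27/20.48 = 0.4038
Wq(M/M/1) = ρ/(μ−λ) = 0.4038/12.21 = 0.03307 hr
Wq(M/D/1) = ρ/(2(μ−λ)) = 0.01654 hr
Savings = 0.03307 − 0.01654 = 0.01654 hr

Final: 0.01654 hr


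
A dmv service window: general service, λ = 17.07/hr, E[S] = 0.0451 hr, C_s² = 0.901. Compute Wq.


ρ = λ·E[S] = 17.07·0.0451 = 0.7699
E[S²] = E[S]²(1+C_s²) = 0.0451²·(1+0.901) = 0.003867
Wq = λ·E[S²]/(2(1−ρ)) = 17.07·0.003867/(2·0.2301) = 0.14340 hr

Final: 0.14340 hr


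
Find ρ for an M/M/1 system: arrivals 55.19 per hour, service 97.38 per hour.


ρ = λ/μ = 55.19/97.38 = 0.5667

Final: 0.5667


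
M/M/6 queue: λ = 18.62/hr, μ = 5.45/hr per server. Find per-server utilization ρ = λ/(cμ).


ρ = λ/(cμ) = 18.62/(6·5.45) = 18.62/32.70 = 0.5694

Final: 0.5694


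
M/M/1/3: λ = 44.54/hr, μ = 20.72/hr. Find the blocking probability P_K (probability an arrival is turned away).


ρ = λ/μ = 44.54/20.72 = 2.1496
P_K = (1−ρ)ρ^K/(1−ρ^(K+1)) = (-1.1496·9.933022)/(1 − 21.352162)
= -11.419140/-20.352162 = 0.561077

Final: 0.561077


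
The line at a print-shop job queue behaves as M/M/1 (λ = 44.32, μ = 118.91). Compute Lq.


ρ = 44.32/118.91 = 0.3727
Lq = ρ²/(1−ρ) = 0.1389/0.6273 = 0.2215

Final: 0.2215


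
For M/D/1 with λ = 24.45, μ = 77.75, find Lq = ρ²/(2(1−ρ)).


ρ = 24.45/77.75 = 0.3145
M/D/1: Lq = ρ²/(2(1−ρ)) = 0.09889/(2·0.6855) = 0.07213

Final: 0.07213


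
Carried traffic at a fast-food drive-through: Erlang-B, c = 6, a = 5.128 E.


B(6,5.128) = 0.201449 (Erlang-B)
Carried load = a(1 − B) = 5.128·(1 − 0.201449) = 5.128·0.798551 = 4.0950 E

Final: 4.0950 Erlangs


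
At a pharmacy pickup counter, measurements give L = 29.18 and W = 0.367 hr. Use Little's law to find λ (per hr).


λ = L/W = 29.18/0.367 = 79.5095 /hr

Final: 79.5095 /hr


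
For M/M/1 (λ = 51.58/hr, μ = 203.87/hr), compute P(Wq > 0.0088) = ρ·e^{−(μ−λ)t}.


ρ = 51.58/203.87 = 0.2530
P(Wq > t) = ρ·e^{−(μ−λ)t} = 0.2530·e^{−1.3402}
= 0.2530·0.261806 = 0.066238

Final: 0.066238


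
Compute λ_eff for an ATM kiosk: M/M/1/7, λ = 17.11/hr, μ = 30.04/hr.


ρ = 0.5696; P_K = (1−ρ)ρ^7/(1−ρ^8) = 0.008464
λ_eff = λ(1 − P_K) = 17.11·(1 − 0.008464) = 17.11·0.991536 = 16.9652 /hr

Final: 16.9652 /hr


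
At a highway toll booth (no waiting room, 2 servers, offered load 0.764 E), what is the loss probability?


B(c,a) = (a^c/c!) / Σ_{k=0}^{c} a^k/k!
a^2/2! = 0.291848
Σ terms (k=0..2): 1.00000 + 0.76400 + 0.29185 = 2.055848
B = 0.291848/2.055848 = 0.141960

Final: 0.141960


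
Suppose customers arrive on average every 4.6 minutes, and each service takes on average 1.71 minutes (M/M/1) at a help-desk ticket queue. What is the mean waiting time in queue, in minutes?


λ = 60/4.6 = 13.0435 /hr
μ = 60/1.71 = 35.0877 /hr
ρ = λ/μ = 13.0435/35.0877 = 0.3717
Wq = ρ/(μ−λ) = 0.3717/(35.0877−13.0435) = 0.01686 hr
In minutes: 0.01686·60 = 1.012 min

Final: 1.012 min


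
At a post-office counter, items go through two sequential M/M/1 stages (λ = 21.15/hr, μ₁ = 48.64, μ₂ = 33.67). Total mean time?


Each node sees arrival rate λ = 21.15/hr (tandem ⇒ throughput preserved).
W₁ = 1/(μ₁−λ) = 1/(48.64−21.15) = 0.03638 hr
W₂ = 1/(μ₂−λ) = 1/(33.67−21.15) = 0.07987 hr
W_total = W₁ + W₂ = 0.03638 + 0.07987 = 0.11625 hr

Final: 0.11625 hr


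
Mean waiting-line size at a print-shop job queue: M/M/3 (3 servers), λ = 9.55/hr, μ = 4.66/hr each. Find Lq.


a = λ/μ = 2.0494; ρ = a/3 = 0.6831
P₀ = 0.103346
Lq = P₀·a^c·ρ / (c!·(1−ρ)²) = 0.103346·8.60701·0.6831/(6·0.10041)
= 1.00855

Final: 1.00855


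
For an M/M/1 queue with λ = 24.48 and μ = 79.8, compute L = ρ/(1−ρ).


ρ = λ/μ = 24.48/79.8 = 0.3068
L = ρ/(1−ρ) = 0.3068/(1 − 0.3068) = 0.3068/0.6932 = 0.4425

Final: 0.4425


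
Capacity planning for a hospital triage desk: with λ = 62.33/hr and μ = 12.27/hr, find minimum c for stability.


Stability requires cμ > λ ⇔ c > λ/μ.
λ/μ = 62.33/12.27 = 5.0799
Minimum integer c = ⌊5.0799⌋ + 1 = 6
Check: 6·12.27 = 73.62 > 62.33, while 5·12.27 = 61.35 ≤ 62.33

Final: 6 servers


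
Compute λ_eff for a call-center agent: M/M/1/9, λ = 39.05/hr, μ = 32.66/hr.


ρ = 1.1957; P_K = (1−ρ)ρ^9/(1−ρ^10) = 0.196554
λ_eff = λ(1 − P_K) = 39.05·(1 − 0.196554) = 39.05·0.803446 = 31.3745 /hr

Final: 31.3745 /hr


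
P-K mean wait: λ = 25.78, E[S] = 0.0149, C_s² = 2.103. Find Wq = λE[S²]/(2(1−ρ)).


ρ = λ·E[S] = 25.78·0.0149 = 0.3841
E[S²] = E[S]²(1+C_s²) = 0.0149²·(1+2.103) = 0.0006889
Wq = λ·E[S²]/(2(1−ρ)) = 25.78·0.0006889/(2·0.6159) = 0.01442 hr

Final: 0.01442 hr


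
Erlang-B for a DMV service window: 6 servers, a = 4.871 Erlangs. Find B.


B(c,a) = (a^c/c!) / Σ_{k=0}^{c} a^k/k!
a^6/6! = 18.551383
Σ terms (k=0..6): 1.00000 + 4.87100 + 11.86332 + 19.26208 + 23.45640 + 22.85122 + 18.55138 = 101.855397
B = 18.551383/101.855397 = 0.182135

Final: 0.182135


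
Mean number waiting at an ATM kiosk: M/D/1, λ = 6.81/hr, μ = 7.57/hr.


ρ = 6.81/7.57 = 0.8996
M/D/1: Lq = ρ²/(2(1−ρ)) = 0.8093/(2·0.1004) = 4.03046

Final: 4.03046
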